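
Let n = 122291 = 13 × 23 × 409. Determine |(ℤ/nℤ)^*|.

φ(13) = 13 − 1 = 12.
φ(23) = 23 − 1 = 22.
φ(409) = 409 − 1 = 408.
Multiply: 12 · 22 · 408 = 107712.

107712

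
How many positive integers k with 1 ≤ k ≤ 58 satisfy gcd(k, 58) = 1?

28

Factor 58: 58 = 2 × 29.
φ(2) = 2 − 1 = 1.
φ(29) = 29 − 1 = 28.
φ(58) = 1 × 28 = 28.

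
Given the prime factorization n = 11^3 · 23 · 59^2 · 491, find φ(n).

φ(52322851823) = 52322851823 · (1 − 1/11) · (1 − 1/23) · (1 − 1/59) · (1 − 1/491)
       = 52322851823 · 6252400/7329157 = 44635883600.

44635883600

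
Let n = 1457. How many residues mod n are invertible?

Factor 1457: 1457 = 31 · 47.
φ(31) = 31 − 1 = 30.
φ(47) = 47 − 1 = 46.
φ(1457) = 30 × 46 = 1380.

1380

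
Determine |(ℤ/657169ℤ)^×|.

Prime factorization: 657169 = 17 × 29 × 31 × 43.
φ(17) = 17 − 1 = 16.
φ(29) = 29 − 1 = 28.
φ(31) = 31 − 1 = 30.
φ(43) = 43 − 1 = 42.
Multiply: 16 · 28 · 30 · 42 = 564480.

564480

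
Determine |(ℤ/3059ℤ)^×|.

Factor 3059: 3059 = 7 * 19 * 23.
φ(7) = 7 − 1 = 6.
φ(19) = 19 − 1 = 18.
φ(23) = 23 − 1 = 22.
Since φ is multiplicative, φ(3059) = 6 · 18 · 22 = 2376.

2376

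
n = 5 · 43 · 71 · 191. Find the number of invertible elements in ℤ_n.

φ(5) = 5 − 1 = 4.
φ(43) = 43 − 1 = 42.
φ(71) = 71 − 1 = 70.
φ(191) = 191 − 1 = 190.
Since φ is multiplicative, φ(2915615) = 4 · 42 · 70 · 190 = 2234400.

2234400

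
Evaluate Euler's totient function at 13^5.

342732

φ(371293) = 371293 · (1 − 1/13)
       = 371293 · 12/13 = 342732.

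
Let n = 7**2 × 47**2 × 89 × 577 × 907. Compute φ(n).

φ(5041559566211) = 5041559566211 · (1 − 1/7) · (1 − 1/47) · (1 − 1/89) · (1 − 1/577) · (1 − 1/907)
       = 5041559566211 · 12674838528/15323889259 = 4170021875712.

4170021875712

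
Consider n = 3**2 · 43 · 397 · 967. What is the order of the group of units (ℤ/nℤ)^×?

φ(148568913) = 148568913 · (1 − 1/3) · (1 − 1/43) · (1 − 1/397) · (1 − 1/967)
       = 148568913 · 32133024/49522971 = 96399072.

96399072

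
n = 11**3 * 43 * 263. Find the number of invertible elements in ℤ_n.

13314840

φ(15052279) = 15052279 · (1 − 1/11) · (1 − 1/43) · (1 − 1/263)
       = 15052279 · 110040/124399 = 13314840.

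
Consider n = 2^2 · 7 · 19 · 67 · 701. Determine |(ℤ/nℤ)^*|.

9979200

φ(2^2) = 2^1·(2−1) = 2·1 = 2.
φ(7) = 7 − 1 = 6.
φ(19) = 19 − 1 = 18.
φ(67) = 67 − 1 = 66.
φ(701) = 701 − 1 = 700.
Since φ is multiplicative, φ(24986444) = 2 · 6 · 18 · 66 · 700 = 9979200.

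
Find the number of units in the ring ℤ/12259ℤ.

Factor 12259: 12259 = 13 * 23 * 41.
φ(12259) = 12259 · (1 − 1/13) · (1 − 1/23) · (1 − 1/41)
       = 12259 · 10560/12259 = 10560.

10560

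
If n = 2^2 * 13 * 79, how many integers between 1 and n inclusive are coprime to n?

φ(4108) = 4108 · (1 − 1/2) · (1 − 1/13) · (1 − 1/79)
       = 4108 · 936/2054 = 1872.

1872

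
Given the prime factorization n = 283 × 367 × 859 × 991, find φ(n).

φ(88413649609) = 88413649609 · (1 − 1/283) · (1 − 1/367) · (1 − 1/859) · (1 − 1/991)
       = 88413649609 · 87670337040/88413649609 = 87670337040.

87670337040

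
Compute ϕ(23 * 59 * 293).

φ(397601) = 397601 · (1 − 1/23) · (1 − 1/59) · (1 − 1/293)
       = 397601 · 372592/397601 = 372592.

372592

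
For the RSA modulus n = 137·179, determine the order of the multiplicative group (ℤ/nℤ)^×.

24208

φ(24523) = 24523 · (1 − 1/137) · (1 − 1/179)
       = 24523 · 24208/24523 = 24208.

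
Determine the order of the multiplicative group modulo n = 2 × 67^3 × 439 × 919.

119127035016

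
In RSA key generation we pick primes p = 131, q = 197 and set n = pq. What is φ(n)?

For distinct primes, φ(pq) = (p−1)(q−1) = 130 × 196 = 25480.

25480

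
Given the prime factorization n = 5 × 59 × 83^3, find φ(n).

131056336

φ(168677165) = 168677165 · (1 − 1/5) · (1 − 1/59) · (1 − 1/83)
       = 168677165 · 19024/24485 = 131056336.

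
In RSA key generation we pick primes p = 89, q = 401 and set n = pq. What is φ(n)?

35200

For distinct primes, φ(pq) = (p−1)(q−1) = 88 × 400 = 35200.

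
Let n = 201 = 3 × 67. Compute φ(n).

132

φ(3) = 3 − 1 = 2.
φ(67) = 67 − 1 = 66.
Since φ is multiplicative, φ(201) = 2 · 66 = 132.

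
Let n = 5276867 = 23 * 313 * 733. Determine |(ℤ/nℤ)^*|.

5024448

φ(5276867) = 5276867 · (1 − 1/23) · (1 − 1/313) · (1 − 1/733)
       = 5276867 · 5024448/5276867 = 5024448.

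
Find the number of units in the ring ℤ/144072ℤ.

First factor: 144072 = 2^3 · 3^3 · 23 · 29.
φ(2^3) = 2^3 − 2^2 = 8 − 4 = 4.
φ(3^3) = 3^2·(3−1) = 9·2 = 18.
φ(23) = 23 − 1 = 22.
φ(29) = 29 − 1 = 28.
Since φ is multiplicative, φ(144072) = 4 · 18 · 22 · 28 = 44352.

44352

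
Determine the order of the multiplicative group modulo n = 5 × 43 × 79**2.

1035216

φ(5) = 5 − 1 = 4.
φ(43) = 43 − 1 = 42.
φ(79^2) = 79^2 − 79^1 = 6241 − 79 = 6162.
Since φ is multiplicative, φ(1341815) = 4 · 42 · 6162 = 1035216.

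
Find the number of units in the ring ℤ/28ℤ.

12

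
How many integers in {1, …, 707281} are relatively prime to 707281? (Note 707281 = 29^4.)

682892

φ(29^4) = 29^4 − 29^3 = 707281 − 24389 = 682892.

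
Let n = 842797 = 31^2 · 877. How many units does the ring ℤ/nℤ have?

φ(31^2) = 31^2 − 31^1 = 961 − 31 = 930.
φ(877) = 877 − 1 = 876.
φ(842797) = 930 × 876 = 814680.

814680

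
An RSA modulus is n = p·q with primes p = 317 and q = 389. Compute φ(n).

122608

φ(n) = (p − 1)(q − 1) = (317−1)(389−1) = 316·388 = 122608.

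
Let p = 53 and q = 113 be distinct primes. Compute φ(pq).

φ(5989) = 5989 · (1 − 1/53) · (1 − 1/113)
       = 5989 · 5824/5989 = 5824.

5824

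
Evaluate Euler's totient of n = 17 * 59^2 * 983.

φ(17) = 17 − 1 = 16.
φ(59^2) = 59^2 − 59^1 = 3481 − 59 = 3422.
φ(983) = 983 − 1 = 982.
φ(58170991) = 16 × 3422 × 982 = 53766464.

53766464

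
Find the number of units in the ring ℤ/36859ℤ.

Factor 36859: 36859 = 29 · 31 · 41.
φ(29) = 29 − 1 = 28.
φ(31) = 31 − 1 = 30.
φ(41) = 41 − 1 = 40.
Since φ is multiplicative, φ(36859) = 28 · 30 · 40 = 33600.

33600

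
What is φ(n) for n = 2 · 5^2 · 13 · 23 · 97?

φ(2) = 2 − 1 = 1.
φ(5^2) = 5^2 − 5^1 = 25 − 5 = 20.
φ(13) = 13 − 1 = 12.
φ(23) = 23 − 1 = 22.
φ(97) = 97 − 1 = 96.
φ(1450150) = 1 × 20 × 12 × 22 × 96 = 506880.

506880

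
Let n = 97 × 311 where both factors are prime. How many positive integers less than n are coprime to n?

φ(30167) = 30167 · (1 − 1/97) · (1 − 1/311)
       = 30167 · 29760/30167 = 29760.

29760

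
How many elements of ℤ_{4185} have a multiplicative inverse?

First factor: 4185 = 3^3 · 5 · 31.
φ(3^3) = 3^2·(3−1) = 9·2 = 18.
φ(5) = 5 − 1 = 4.
φ(31) = 31 − 1 = 30.
φ(4185) = 18 × 4 × 30 = 2160.

2160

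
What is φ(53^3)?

φ(53^3) = 53^3 − 53^2 = 148877 − 2809 = 146068.

146068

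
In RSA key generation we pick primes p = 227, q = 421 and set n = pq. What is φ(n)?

94920

φ(n) = (p − 1)(q − 1) = (227−1)(421−1) = 226·420 = 94920.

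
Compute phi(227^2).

φ(227^2) = 227^2 − 227^1 = 51529 − 227 = 51302.

51302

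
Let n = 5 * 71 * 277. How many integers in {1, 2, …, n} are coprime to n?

77280

φ(5) = 5 − 1 = 4.
φ(71) = 71 − 1 = 70.
φ(277) = 277 − 1 = 276.
φ(98335) = 4 × 70 × 276 = 77280.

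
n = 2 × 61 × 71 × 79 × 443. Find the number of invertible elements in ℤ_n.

φ(303144014) = 303144014 · (1 − 1/2) · (1 − 1/61) · (1 − 1/71) · (1 − 1/79) · (1 − 1/443)
       = 303144014 · 144799200/303144014 = 144799200.

144799200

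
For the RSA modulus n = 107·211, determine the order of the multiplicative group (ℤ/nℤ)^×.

φ(pq) = (p−1)(q−1) = 106 · 210 = 22260.

22260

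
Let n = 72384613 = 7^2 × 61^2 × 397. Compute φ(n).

60873120

φ(7^2) = 7^2 − 7^1 = 49 − 7 = 42.
φ(61^2) = 61^1·(61−1) = 61·60 = 3660.
φ(397) = 397 − 1 = 396.
φ(72384613) = 42 × 3660 × 396 = 60873120.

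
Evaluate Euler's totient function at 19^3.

6498

φ(19^3) = 19^2·(19−1) = 361·18 = 6498.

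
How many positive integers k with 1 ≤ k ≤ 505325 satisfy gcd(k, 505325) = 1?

358400

Factor 505325: 505325 = 5^2 × 17 × 29 × 41.
φ(505325) = 505325 · (1 − 1/5) · (1 − 1/17) · (1 − 1/29) · (1 − 1/41)
       = 505325 · 71680/101065 = 358400.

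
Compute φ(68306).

26880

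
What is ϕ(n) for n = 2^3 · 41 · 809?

129280

φ(265352) = 265352 · (1 − 1/2) · (1 − 1/41) · (1 − 1/809)
       = 265352 · 32320/66338 = 129280.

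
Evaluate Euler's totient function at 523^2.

φ(523^2) = 523^2 − 523^1 = 273529 − 523 = 273006.

273006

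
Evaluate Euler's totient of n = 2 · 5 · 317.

1264

φ(3170) = 3170 · (1 − 1/2) · (1 − 1/5) · (1 − 1/317)
       = 3170 · 1264/3170 = 1264.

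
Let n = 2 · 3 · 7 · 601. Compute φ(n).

φ(2) = 2 − 1 = 1.
φ(3) = 3 − 1 = 2.
φ(7) = 7 − 1 = 6.
φ(601) = 601 − 1 = 600.
Since φ is multiplicative, φ(25242) = 1 · 2 · 6 · 600 = 7200.

7200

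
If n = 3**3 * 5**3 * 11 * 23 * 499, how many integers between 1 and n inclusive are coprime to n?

φ(426083625) = 426083625 · (1 − 1/3) · (1 − 1/5) · (1 − 1/11) · (1 − 1/23) · (1 − 1/499)
       = 426083625 · 876480/1893705 = 197208000.

197208000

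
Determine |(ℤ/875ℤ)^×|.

600

875 = 5^3 · 7.
φ(875) = 875 · (1 − 1/5) · (1 − 1/7)
       = 875 · 24/35 = 600.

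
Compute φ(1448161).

1123200

Prime factorization: 1448161 = 11 · 13**2 · 19 · 41.
φ(1448161) = 1448161 · (1 − 1/11) · (1 − 1/13) · (1 − 1/19) · (1 − 1/41)
       = 1448161 · 86400/111397 = 1123200.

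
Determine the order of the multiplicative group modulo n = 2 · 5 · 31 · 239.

28560

φ(74090) = 74090 · (1 − 1/2) · (1 − 1/5) · (1 − 1/31) · (1 − 1/239)
       = 74090 · 28560/74090 = 28560.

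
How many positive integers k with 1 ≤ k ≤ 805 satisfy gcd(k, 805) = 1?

805 = 5 × 7 × 23.
φ(5) = 5 − 1 = 4.
φ(7) = 7 − 1 = 6.
φ(23) = 23 − 1 = 22.
Multiply: 4 · 6 · 22 = 528.

528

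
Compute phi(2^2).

2

φ(4) = 4 · (1 − 1/2)
       = 4 · 1/2 = 2.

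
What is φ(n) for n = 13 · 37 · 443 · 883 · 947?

159318327168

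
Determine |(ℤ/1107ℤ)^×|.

Factor 1107: 1107 = 3**3 · 41.
φ(1107) = 1107 · (1 − 1/3) · (1 − 1/41)
       = 1107 · 80/123 = 720.

720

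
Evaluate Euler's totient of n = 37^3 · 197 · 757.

φ(7553831237) = 7553831237 · (1 − 1/37) · (1 − 1/197) · (1 − 1/757)
       = 7553831237 · 5334336/5517773 = 7302705984.

7302705984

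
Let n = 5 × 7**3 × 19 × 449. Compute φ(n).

9483264

φ(14630665) = 14630665 · (1 − 1/5) · (1 − 1/7) · (1 − 1/19) · (1 − 1/449)
       = 14630665 · 193536/298585 = 9483264.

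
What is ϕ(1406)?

648

First factor: 1406 = 2 × 19 × 37.
φ(1406) = 1406 · (1 − 1/2) · (1 − 1/19) · (1 − 1/37)
       = 1406 · 648/1406 = 648.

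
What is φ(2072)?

Prime factorization: 2072 = 2^3 × 7 × 37.
φ(2072) = 2072 · (1 − 1/2) · (1 − 1/7) · (1 − 1/37)
       = 2072 · 216/518 = 864.

864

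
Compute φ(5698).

2160

Prime factorization: 5698 = 2 · 7 · 11 · 37.
φ(2) = 2 − 1 = 1.
φ(7) = 7 − 1 = 6.
φ(11) = 11 − 1 = 10.
φ(37) = 37 − 1 = 36.
φ(5698) = 1 × 6 × 10 × 36 = 2160.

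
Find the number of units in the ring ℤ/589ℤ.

Prime factorization: 589 = 19 · 31.
φ(589) = 589 · (1 − 1/19) · (1 − 1/31)
       = 589 · 540/589 = 540.

540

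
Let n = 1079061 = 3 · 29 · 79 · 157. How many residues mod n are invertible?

φ(1079061) = 1079061 · (1 − 1/3) · (1 − 1/29) · (1 − 1/79) · (1 − 1/157)
       = 1079061 · 681408/1079061 = 681408.

681408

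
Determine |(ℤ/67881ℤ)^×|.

First factor: 67881 = 3 · 11^3 · 17.
φ(3) = 3 − 1 = 2.
φ(11^3) = 11^3 − 11^2 = 1331 − 121 = 1210.
φ(17) = 17 − 1 = 16.
Multiply: 2 · 1210 · 16 = 38720.

38720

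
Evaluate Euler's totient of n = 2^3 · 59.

φ(472) = 472 · (1 − 1/2) · (1 − 1/59)
       = 472 · 58/118 = 232.

232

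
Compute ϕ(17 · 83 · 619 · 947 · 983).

753225361152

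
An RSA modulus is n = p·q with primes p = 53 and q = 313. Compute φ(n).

φ(n) = (p − 1)(q − 1) = (53−1)(313−1) = 52·312 = 16224.

16224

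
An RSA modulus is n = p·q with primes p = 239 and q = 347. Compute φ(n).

φ(pq) = (p−1)(q−1) = 238 · 346 = 82348.

82348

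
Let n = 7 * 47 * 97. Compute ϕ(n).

φ(7) = 7 − 1 = 6.
φ(47) = 47 − 1 = 46.
φ(97) = 97 − 1 = 96.
Since φ is multiplicative, φ(31913) = 6 · 46 · 96 = 26496.

26496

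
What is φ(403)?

360

403 = 13 × 31.
φ(13) = 13 − 1 = 12.
φ(31) = 31 − 1 = 30.
Since φ is multiplicative, φ(403) = 12 · 30 = 360.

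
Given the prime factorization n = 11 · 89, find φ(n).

φ(979) = 979 · (1 − 1/11) · (1 − 1/89)
       = 979 · 880/979 = 880.

880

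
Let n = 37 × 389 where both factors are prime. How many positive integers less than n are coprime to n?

φ(14393) = 14393 · (1 − 1/37) · (1 − 1/389)
       = 14393 · 13968/14393 = 13968.

13968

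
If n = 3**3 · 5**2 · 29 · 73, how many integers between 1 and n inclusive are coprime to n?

φ(1428975) = 1428975 · (1 − 1/3) · (1 − 1/5) · (1 − 1/29) · (1 − 1/73)
       = 1428975 · 16128/31755 = 725760.

725760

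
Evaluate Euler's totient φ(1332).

Factor 1332: 1332 = 2^2 · 3^2 · 37.
φ(2^2) = 2^2 − 2^1 = 4 − 2 = 2.
φ(3^2) = 3^1·(3−1) = 3·2 = 6.
φ(37) = 37 − 1 = 36.
Multiply: 2 · 6 · 36 = 432.

432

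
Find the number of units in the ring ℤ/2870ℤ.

First factor: 2870 = 2 · 5 · 7 · 41.
φ(2) = 2 − 1 = 1.
φ(5) = 5 − 1 = 4.
φ(7) = 7 − 1 = 6.
φ(41) = 41 − 1 = 40.
Since φ is multiplicative, φ(2870) = 1 · 4 · 6 · 40 = 960.

960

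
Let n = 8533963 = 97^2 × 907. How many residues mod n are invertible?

φ(8533963) = 8533963 · (1 − 1/97) · (1 − 1/907)
       = 8533963 · 86976/87979 = 8436672.

8436672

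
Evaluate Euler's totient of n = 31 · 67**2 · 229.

30246480

φ(31867411) = 31867411 · (1 − 1/31) · (1 − 1/67) · (1 − 1/229)
       = 31867411 · 451440/475633 = 30246480.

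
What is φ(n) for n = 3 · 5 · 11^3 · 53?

φ(3) = 3 − 1 = 2.
φ(5) = 5 − 1 = 4.
φ(11^3) = 11^3 − 11^2 = 1331 − 121 = 1210.
φ(53) = 53 − 1 = 52.
Multiply: 2 · 4 · 1210 · 52 = 503360.

503360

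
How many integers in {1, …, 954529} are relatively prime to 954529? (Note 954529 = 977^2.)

φ(977^2) = 977^2 − 977^1 = 954529 − 977 = 953552.

953552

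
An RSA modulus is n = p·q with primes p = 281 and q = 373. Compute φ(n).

For distinct primes, φ(pq) = (p−1)(q−1) = 280 × 372 = 104160.

104160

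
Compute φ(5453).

4320

Factor 5453: 5453 = 7 × 19 × 41.
φ(7) = 7 − 1 = 6.
φ(19) = 19 − 1 = 18.
φ(41) = 41 − 1 = 40.
Since φ is multiplicative, φ(5453) = 6 · 18 · 40 = 4320.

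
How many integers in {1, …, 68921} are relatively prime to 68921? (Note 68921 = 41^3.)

φ(68921) = 68921 · (1 − 1/41)
       = 68921 · 40/41 = 67240.

67240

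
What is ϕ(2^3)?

4

φ(2^3) = 2^2·(2−1) = 4·1 = 4.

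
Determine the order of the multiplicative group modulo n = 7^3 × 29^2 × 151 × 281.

10026576000

φ(12239773553) = 12239773553 · (1 − 1/7) · (1 − 1/29) · (1 − 1/151) · (1 − 1/281)
       = 12239773553 · 7056000/8613493 = 10026576000.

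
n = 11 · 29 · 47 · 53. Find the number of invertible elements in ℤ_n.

φ(11) = 11 − 1 = 10.
φ(29) = 29 − 1 = 28.
φ(47) = 47 − 1 = 46.
φ(53) = 53 − 1 = 52.
Multiply: 10 · 28 · 46 · 52 = 669760.

669760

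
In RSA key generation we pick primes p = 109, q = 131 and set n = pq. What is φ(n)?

14040

φ(pq) = (p−1)(q−1) = 108 · 130 = 14040.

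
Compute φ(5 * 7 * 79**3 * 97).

1121582592

φ(5) = 5 − 1 = 4.
φ(7) = 7 − 1 = 6.
φ(79^3) = 79^2·(79−1) = 6241·78 = 486798.
φ(97) = 97 − 1 = 96.
Multiply: 4 · 6 · 486798 · 96 = 1121582592.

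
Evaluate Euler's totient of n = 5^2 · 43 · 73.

φ(5^2) = 5^2 − 5^1 = 25 − 5 = 20.
φ(43) = 43 − 1 = 42.
φ(73) = 73 − 1 = 72.
Multiply: 20 · 42 · 72 = 60480.

60480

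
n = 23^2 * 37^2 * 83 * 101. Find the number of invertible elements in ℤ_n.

5526734400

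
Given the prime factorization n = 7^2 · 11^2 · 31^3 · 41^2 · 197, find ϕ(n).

φ(7^2) = 7^2 − 7^1 = 49 − 7 = 42.
φ(11^2) = 11^1·(11−1) = 11·10 = 110.
φ(31^3) = 31^3 − 31^2 = 29791 − 961 = 28830.
φ(41^2) = 41^2 − 41^1 = 1681 − 41 = 1640.
φ(197) = 197 − 1 = 196.
φ(58492538750723) = 42 × 110 × 28830 × 1640 × 196 = 42814072224000.

42814072224000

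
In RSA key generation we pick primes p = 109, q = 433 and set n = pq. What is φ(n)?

φ(109) = 109 − 1 = 108.
φ(433) = 433 − 1 = 432.
Since φ is multiplicative, φ(47197) = 108 · 432 = 46656.

46656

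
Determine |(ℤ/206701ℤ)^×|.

Factor 206701: 206701 = 11 * 19 * 23 * 43.
φ(206701) = 206701 · (1 − 1/11) · (1 − 1/19) · (1 − 1/23) · (1 − 1/43)
       = 206701 · 166320/206701 = 166320.

166320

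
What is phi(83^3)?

564898

φ(571787) = 571787 · (1 − 1/83)
       = 571787 · 82/83 = 564898.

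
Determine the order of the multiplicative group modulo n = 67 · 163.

φ(67) = 67 − 1 = 66.
φ(163) = 163 − 1 = 162.
Multiply: 66 · 162 = 10692.

10692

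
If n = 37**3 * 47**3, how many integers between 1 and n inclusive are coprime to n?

φ(37^3) = 37^3 − 37^2 = 50653 − 1369 = 49284.
φ(47^3) = 47^2·(47−1) = 2209·46 = 101614.
φ(5258946419) = 49284 × 101614 = 5007944376.

5007944376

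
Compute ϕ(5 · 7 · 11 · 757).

181440

φ(5) = 5 − 1 = 4.
φ(7) = 7 − 1 = 6.
φ(11) = 11 − 1 = 10.
φ(757) = 757 − 1 = 756.
Multiply: 4 · 6 · 10 · 756 = 181440.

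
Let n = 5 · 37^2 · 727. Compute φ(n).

φ(4976315) = 4976315 · (1 − 1/5) · (1 − 1/37) · (1 − 1/727)
       = 4976315 · 104544/134495 = 3868128.

3868128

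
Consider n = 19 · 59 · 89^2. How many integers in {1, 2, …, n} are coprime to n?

φ(8879441) = 8879441 · (1 − 1/19) · (1 − 1/59) · (1 − 1/89)
       = 8879441 · 91872/99769 = 8176608.

8176608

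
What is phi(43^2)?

φ(43^2) = 43^2 − 43^1 = 1849 − 43 = 1806.

1806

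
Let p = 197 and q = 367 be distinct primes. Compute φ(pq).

71736

φ(pq) = (p−1)(q−1) = 196 · 366 = 71736.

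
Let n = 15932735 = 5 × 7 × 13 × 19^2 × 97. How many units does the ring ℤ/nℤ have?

9455616

φ(5) = 5 − 1 = 4.
φ(7) = 7 − 1 = 6.
φ(13) = 13 − 1 = 12.
φ(19^2) = 19^1·(19−1) = 19·18 = 342.
φ(97) = 97 − 1 = 96.
φ(15932735) = 4 × 6 × 12 × 342 × 96 = 9455616.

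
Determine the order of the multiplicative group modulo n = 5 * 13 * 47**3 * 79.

380442816

φ(5) = 5 − 1 = 4.
φ(13) = 13 − 1 = 12.
φ(47^3) = 47^2·(47−1) = 2209·46 = 101614.
φ(79) = 79 − 1 = 78.
φ(533131105) = 4 × 12 × 101614 × 78 = 380442816.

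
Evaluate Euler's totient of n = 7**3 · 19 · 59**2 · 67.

1195208784

φ(7^3) = 7^2·(7−1) = 49·6 = 294.
φ(19) = 19 − 1 = 18.
φ(59^2) = 59^1·(59−1) = 59·58 = 3422.
φ(67) = 67 − 1 = 66.
Since φ is multiplicative, φ(1519940359) = 294 · 18 · 3422 · 66 = 1195208784.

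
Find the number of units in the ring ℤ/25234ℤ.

10800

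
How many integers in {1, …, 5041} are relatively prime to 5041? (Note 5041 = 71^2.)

φ(5041) = 5041 · (1 − 1/71)
       = 5041 · 70/71 = 4970.

4970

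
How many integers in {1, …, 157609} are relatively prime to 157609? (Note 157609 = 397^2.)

157212

φ(397^2) = 397^2 − 397^1 = 157609 − 397 = 157212.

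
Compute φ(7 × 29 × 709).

118944

φ(143927) = 143927 · (1 − 1/7) · (1 − 1/29) · (1 − 1/709)
       = 143927 · 118944/143927 = 118944.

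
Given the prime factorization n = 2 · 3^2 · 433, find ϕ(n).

2592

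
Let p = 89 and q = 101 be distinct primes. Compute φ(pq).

8800

φ(8989) = 8989 · (1 − 1/89) · (1 − 1/101)
       = 8989 · 8800/8989 = 8800.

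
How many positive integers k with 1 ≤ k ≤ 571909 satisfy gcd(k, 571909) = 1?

First factor: 571909 = 13 * 29 * 37 * 41.
φ(13) = 13 − 1 = 12.
φ(29) = 29 − 1 = 28.
φ(37) = 37 − 1 = 36.
φ(41) = 41 − 1 = 40.
φ(571909) = 12 × 28 × 36 × 40 = 483840.

483840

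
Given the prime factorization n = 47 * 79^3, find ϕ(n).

φ(47) = 47 − 1 = 46.
φ(79^3) = 79^2·(79−1) = 6241·78 = 486798.
Multiply: 46 · 486798 = 22392708.

22392708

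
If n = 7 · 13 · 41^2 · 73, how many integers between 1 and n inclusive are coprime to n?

8501760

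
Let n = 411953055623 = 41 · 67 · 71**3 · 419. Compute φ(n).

φ(41) = 41 − 1 = 40.
φ(67) = 67 − 1 = 66.
φ(71^3) = 71^2·(71−1) = 5041·70 = 352870.
φ(419) = 419 − 1 = 418.
Multiply: 40 · 66 · 352870 · 418 = 389399102400.

389399102400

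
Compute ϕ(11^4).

13310

φ(11^4) = 11^4 − 11^3 = 14641 − 1331 = 13310.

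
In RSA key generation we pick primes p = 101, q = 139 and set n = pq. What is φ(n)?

φ(n) = (p − 1)(q − 1) = (101−1)(139−1) = 100·138 = 13800.

13800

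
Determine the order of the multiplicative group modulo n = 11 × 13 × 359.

φ(11) = 11 − 1 = 10.
φ(13) = 13 − 1 = 12.
φ(359) = 359 − 1 = 358.
φ(51337) = 10 × 12 × 358 = 42960.

42960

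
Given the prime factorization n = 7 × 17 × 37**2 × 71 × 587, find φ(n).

5245309440

φ(7) = 7 − 1 = 6.
φ(17) = 17 − 1 = 16.
φ(37^2) = 37^1·(37−1) = 37·36 = 1332.
φ(71) = 71 − 1 = 70.
φ(587) = 587 − 1 = 586.
φ(6789641747) = 6 × 16 × 1332 × 70 × 586 = 5245309440.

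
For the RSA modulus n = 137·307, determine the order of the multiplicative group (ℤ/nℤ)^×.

41616

φ(n) = (p − 1)(q − 1) = (137−1)(307−1) = 136·306 = 41616.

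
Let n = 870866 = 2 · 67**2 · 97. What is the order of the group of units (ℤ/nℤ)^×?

424512

φ(2) = 2 − 1 = 1.
φ(67^2) = 67^2 − 67^1 = 4489 − 67 = 4422.
φ(97) = 97 − 1 = 96.
Since φ is multiplicative, φ(870866) = 1 · 4422 · 96 = 424512.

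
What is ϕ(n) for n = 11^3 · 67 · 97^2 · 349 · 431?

111280731724800

φ(126211527768667) = 126211527768667 · (1 − 1/11) · (1 − 1/67) · (1 − 1/97) · (1 − 1/349) · (1 − 1/431)
       = 126211527768667 · 9481190400/10753303891 = 111280731724800.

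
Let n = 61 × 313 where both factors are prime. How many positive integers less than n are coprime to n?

φ(n) = (p − 1)(q − 1) = (61−1)(313−1) = 60·312 = 18720.

18720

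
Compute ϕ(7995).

3840

Prime factorization: 7995 = 3 × 5 × 13 × 41.
φ(7995) = 7995 · (1 − 1/3) · (1 − 1/5) · (1 − 1/13) · (1 − 1/41)
       = 7995 · 3840/7995 = 3840.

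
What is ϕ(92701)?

69120

First factor: 92701 = 7 × 17 × 19 × 41.
φ(92701) = 92701 · (1 − 1/7) · (1 − 1/17) · (1 − 1/19) · (1 − 1/41)
       = 92701 · 69120/92701 = 69120.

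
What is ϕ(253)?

Factor 253: 253 = 11 · 23.
φ(253) = 253 · (1 − 1/11) · (1 − 1/23)
       = 253 · 220/253 = 220.

220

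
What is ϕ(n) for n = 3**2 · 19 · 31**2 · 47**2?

217151280

φ(3^2) = 3^2 − 3^1 = 9 − 3 = 6.
φ(19) = 19 − 1 = 18.
φ(31^2) = 31^1·(31−1) = 31·30 = 930.
φ(47^2) = 47^1·(47−1) = 47·46 = 2162.
Multiply: 6 · 18 · 930 · 2162 = 217151280.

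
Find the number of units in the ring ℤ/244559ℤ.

194040

Factor 244559: 244559 = 7^3 · 23 · 31.
φ(244559) = 244559 · (1 − 1/7) · (1 − 1/23) · (1 − 1/31)
       = 244559 · 3960/4991 = 194040.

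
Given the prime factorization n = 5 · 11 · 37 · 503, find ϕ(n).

φ(1023605) = 1023605 · (1 − 1/5) · (1 − 1/11) · (1 − 1/37) · (1 − 1/503)
       = 1023605 · 722880/1023605 = 722880.

722880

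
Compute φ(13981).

Factor 13981: 13981 = 11 · 31 · 41.
φ(13981) = 13981 · (1 − 1/11) · (1 − 1/31) · (1 − 1/41)
       = 13981 · 12000/13981 = 12000.

12000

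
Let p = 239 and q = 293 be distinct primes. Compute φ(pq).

φ(239) = 239 − 1 = 238.
φ(293) = 293 − 1 = 292.
φ(70027) = 238 × 292 = 69496.

69496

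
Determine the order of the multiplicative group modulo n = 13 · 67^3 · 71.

φ(277604249) = 277604249 · (1 − 1/13) · (1 − 1/67) · (1 − 1/71)
       = 277604249 · 55440/61841 = 248870160.

248870160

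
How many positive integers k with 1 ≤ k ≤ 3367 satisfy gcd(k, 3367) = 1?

Factor 3367: 3367 = 7 · 13 · 37.
φ(7) = 7 − 1 = 6.
φ(13) = 13 − 1 = 12.
φ(37) = 37 − 1 = 36.
Since φ is multiplicative, φ(3367) = 6 · 12 · 36 = 2592.

2592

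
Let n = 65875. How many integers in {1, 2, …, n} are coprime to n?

Prime factorization: 65875 = 5^3 · 17 · 31.
φ(65875) = 65875 · (1 − 1/5) · (1 − 1/17) · (1 − 1/31)
       = 65875 · 1920/2635 = 48000.

48000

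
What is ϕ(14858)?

6336

Factor 14858: 14858 = 2 · 17 · 19 · 23.
φ(2) = 2 − 1 = 1.
φ(17) = 17 − 1 = 16.
φ(19) = 19 − 1 = 18.
φ(23) = 23 − 1 = 22.
Since φ is multiplicative, φ(14858) = 1 · 16 · 18 · 22 = 6336.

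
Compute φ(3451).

First factor: 3451 = 7 * 17 * 29.
φ(7) = 7 − 1 = 6.
φ(17) = 17 − 1 = 16.
φ(29) = 29 − 1 = 28.
Since φ is multiplicative, φ(3451) = 6 · 16 · 28 = 2688.

2688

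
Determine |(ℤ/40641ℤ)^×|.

23760

Factor 40641: 40641 = 3 * 19 * 23 * 31.
φ(40641) = 40641 · (1 − 1/3) · (1 − 1/19) · (1 − 1/23) · (1 − 1/31)
       = 40641 · 23760/40641 = 23760.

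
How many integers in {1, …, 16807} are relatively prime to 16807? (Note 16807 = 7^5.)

14406

φ(7^5) = 7^5 − 7^4 = 16807 − 2401 = 14406.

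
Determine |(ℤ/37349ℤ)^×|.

32448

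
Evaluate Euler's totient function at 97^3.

903264

φ(97^3) = 97^2·(97−1) = 9409·96 = 903264.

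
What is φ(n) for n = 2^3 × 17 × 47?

2944

φ(6392) = 6392 · (1 − 1/2) · (1 − 1/17) · (1 − 1/47)
       = 6392 · 736/1598 = 2944.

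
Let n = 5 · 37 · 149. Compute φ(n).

21312

φ(27565) = 27565 · (1 − 1/5) · (1 − 1/37) · (1 − 1/149)
       = 27565 · 21312/27565 = 21312.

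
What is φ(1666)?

Prime factorization: 1666 = 2 × 7**2 × 17.
φ(2) = 2 − 1 = 1.
φ(7^2) = 7^1·(7−1) = 7·6 = 42.
φ(17) = 17 − 1 = 16.
Multiply: 1 · 42 · 16 = 672.

672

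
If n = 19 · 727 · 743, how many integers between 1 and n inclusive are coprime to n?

9696456

φ(10263059) = 10263059 · (1 − 1/19) · (1 − 1/727) · (1 − 1/743)
       = 10263059 · 9696456/10263059 = 9696456.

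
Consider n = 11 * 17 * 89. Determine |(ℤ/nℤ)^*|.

φ(11) = 11 − 1 = 10.
φ(17) = 17 − 1 = 16.
φ(89) = 89 − 1 = 88.
φ(16643) = 10 × 16 × 88 = 14080.

14080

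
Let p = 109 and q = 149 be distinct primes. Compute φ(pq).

15984

φ(pq) = (p−1)(q−1) = 108 · 148 = 15984.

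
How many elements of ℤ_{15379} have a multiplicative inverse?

First factor: 15379 = 7 * 13^3.
φ(7) = 7 − 1 = 6.
φ(13^3) = 13^2·(13−1) = 169·12 = 2028.
Multiply: 6 · 2028 = 12168.

12168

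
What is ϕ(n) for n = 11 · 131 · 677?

φ(975557) = 975557 · (1 − 1/11) · (1 − 1/131) · (1 − 1/677)
       = 975557 · 878800/975557 = 878800.

878800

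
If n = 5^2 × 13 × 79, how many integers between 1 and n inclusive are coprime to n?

18720

φ(5^2) = 5^1·(5−1) = 5·4 = 20.
φ(13) = 13 − 1 = 12.
φ(79) = 79 − 1 = 78.
Since φ is multiplicative, φ(25675) = 20 · 12 · 78 = 18720.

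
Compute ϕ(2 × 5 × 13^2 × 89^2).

φ(2) = 2 − 1 = 1.
φ(5) = 5 − 1 = 4.
φ(13^2) = 13^2 − 13^1 = 169 − 13 = 156.
φ(89^2) = 89^1·(89−1) = 89·88 = 7832.
φ(13386490) = 1 × 4 × 156 × 7832 = 4887168.

4887168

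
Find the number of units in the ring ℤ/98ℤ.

42

Factor 98: 98 = 2 * 7^2.
φ(98) = 98 · (1 − 1/2) · (1 − 1/7)
       = 98 · 6/14 = 42.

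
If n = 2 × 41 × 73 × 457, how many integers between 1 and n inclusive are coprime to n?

φ(2) = 2 − 1 = 1.
φ(41) = 41 − 1 = 40.
φ(73) = 73 − 1 = 72.
φ(457) = 457 − 1 = 456.
φ(2735602) = 1 × 40 × 72 × 456 = 1313280.

1313280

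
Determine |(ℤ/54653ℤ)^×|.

50400

Prime factorization: 54653 = 31 * 41 * 43.
φ(54653) = 54653 · (1 − 1/31) · (1 − 1/41) · (1 − 1/43)
       = 54653 · 50400/54653 = 50400.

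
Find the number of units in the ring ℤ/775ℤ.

600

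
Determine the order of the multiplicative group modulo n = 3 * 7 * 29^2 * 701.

φ(12380361) = 12380361 · (1 − 1/3) · (1 − 1/7) · (1 − 1/29) · (1 − 1/701)
       = 12380361 · 235200/426909 = 6820800.

6820800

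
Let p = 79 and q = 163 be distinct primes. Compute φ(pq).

12636

φ(79) = 79 − 1 = 78.
φ(163) = 163 − 1 = 162.
Since φ is multiplicative, φ(12877) = 78 · 162 = 12636.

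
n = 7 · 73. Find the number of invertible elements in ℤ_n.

φ(7) = 7 − 1 = 6.
φ(73) = 73 − 1 = 72.
Multiply: 6 · 72 = 432.

432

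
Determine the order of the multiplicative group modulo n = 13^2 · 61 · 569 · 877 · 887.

4126311521280

φ(13^2) = 13^2 − 13^1 = 169 − 13 = 156.
φ(61) = 61 − 1 = 60.
φ(569) = 569 − 1 = 568.
φ(877) = 877 − 1 = 876.
φ(887) = 887 − 1 = 886.
Since φ is multiplicative, φ(4563016290079) = 156 · 60 · 568 · 876 · 886 = 4126311521280.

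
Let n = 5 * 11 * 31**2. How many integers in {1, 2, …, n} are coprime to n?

φ(5) = 5 − 1 = 4.
φ(11) = 11 − 1 = 10.
φ(31^2) = 31^1·(31−1) = 31·30 = 930.
Since φ is multiplicative, φ(52855) = 4 · 10 · 930 = 37200.

37200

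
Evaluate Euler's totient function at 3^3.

φ(27) = 27 · (1 − 1/3)
       = 27 · 2/3 = 18.

18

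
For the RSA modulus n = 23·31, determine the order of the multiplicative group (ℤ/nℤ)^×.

For distinct primes, φ(pq) = (p−1)(q−1) = 22 × 30 = 660.

660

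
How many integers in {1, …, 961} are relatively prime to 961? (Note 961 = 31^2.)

930

φ(961) = 961 · (1 − 1/31)
       = 961 · 30/31 = 930.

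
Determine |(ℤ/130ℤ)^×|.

48

First factor: 130 = 2 · 5 · 13.
φ(130) = 130 · (1 − 1/2) · (1 − 1/5) · (1 − 1/13)
       = 130 · 48/130 = 48.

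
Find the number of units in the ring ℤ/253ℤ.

220

Prime factorization: 253 = 11 × 23.
φ(11) = 11 − 1 = 10.
φ(23) = 23 − 1 = 22.
Multiply: 10 · 22 = 220.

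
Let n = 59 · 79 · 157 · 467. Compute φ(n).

φ(59) = 59 − 1 = 58.
φ(79) = 79 − 1 = 78.
φ(157) = 157 − 1 = 156.
φ(467) = 467 − 1 = 466.
φ(341739859) = 58 × 78 × 156 × 466 = 328876704.

328876704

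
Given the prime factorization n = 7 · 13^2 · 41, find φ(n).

37440

φ(7) = 7 − 1 = 6.
φ(13^2) = 13^2 − 13^1 = 169 − 13 = 156.
φ(41) = 41 − 1 = 40.
Since φ is multiplicative, φ(48503) = 6 · 156 · 40 = 37440.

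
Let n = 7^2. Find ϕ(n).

φ(7^2) = 7^1·(7−1) = 7·6 = 42.

42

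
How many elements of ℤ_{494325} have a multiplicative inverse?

243360

Prime factorization: 494325 = 3^2 × 5^2 × 13^3.
φ(3^2) = 3^2 − 3^1 = 9 − 3 = 6.
φ(5^2) = 5^2 − 5^1 = 25 − 5 = 20.
φ(13^3) = 13^2·(13−1) = 169·12 = 2028.
Multiply: 6 · 20 · 2028 = 243360.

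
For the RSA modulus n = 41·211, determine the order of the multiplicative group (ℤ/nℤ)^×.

8400

For distinct primes, φ(pq) = (p−1)(q−1) = 40 × 210 = 8400.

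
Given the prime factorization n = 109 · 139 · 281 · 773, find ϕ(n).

3221648640

φ(109) = 109 − 1 = 108.
φ(139) = 139 − 1 = 138.
φ(281) = 281 − 1 = 280.
φ(773) = 773 − 1 = 772.
Since φ is multiplicative, φ(3290994163) = 108 · 138 · 280 · 772 = 3221648640.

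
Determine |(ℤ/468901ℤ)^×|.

Prime factorization: 468901 = 19 × 23 × 29 × 37.
φ(468901) = 468901 · (1 − 1/19) · (1 − 1/23) · (1 − 1/29) · (1 − 1/37)
       = 468901 · 399168/468901 = 399168.

399168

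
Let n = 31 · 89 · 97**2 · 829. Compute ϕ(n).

20355287040

φ(21520368299) = 21520368299 · (1 − 1/31) · (1 − 1/89) · (1 − 1/97) · (1 − 1/829)
       = 21520368299 · 209848320/221859467 = 20355287040.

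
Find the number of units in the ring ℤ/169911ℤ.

Prime factorization: 169911 = 3**3 · 7 · 29 · 31.
φ(169911) = 169911 · (1 − 1/3) · (1 − 1/7) · (1 − 1/29) · (1 − 1/31)
       = 169911 · 10080/18879 = 90720.

90720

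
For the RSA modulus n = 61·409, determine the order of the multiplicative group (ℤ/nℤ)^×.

24480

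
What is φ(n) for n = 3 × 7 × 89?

φ(3) = 3 − 1 = 2.
φ(7) = 7 − 1 = 6.
φ(89) = 89 − 1 = 88.
Since φ is multiplicative, φ(1869) = 2 · 6 · 88 = 1056.

1056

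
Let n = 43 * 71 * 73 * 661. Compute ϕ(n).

φ(43) = 43 − 1 = 42.
φ(71) = 71 − 1 = 70.
φ(73) = 73 − 1 = 72.
φ(661) = 661 − 1 = 660.
Since φ is multiplicative, φ(147316409) = 42 · 70 · 72 · 660 = 139708800.

139708800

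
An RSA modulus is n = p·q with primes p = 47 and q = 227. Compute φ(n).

φ(pq) = (p−1)(q−1) = 46 · 226 = 10396.

10396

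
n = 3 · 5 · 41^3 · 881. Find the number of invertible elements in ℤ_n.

φ(910791015) = 910791015 · (1 − 1/3) · (1 − 1/5) · (1 − 1/41) · (1 − 1/881)
       = 910791015 · 281600/541815 = 473369600.

473369600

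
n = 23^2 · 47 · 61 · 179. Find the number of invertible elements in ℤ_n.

248587680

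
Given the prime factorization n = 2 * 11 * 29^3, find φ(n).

φ(2) = 2 − 1 = 1.
φ(11) = 11 − 1 = 10.
φ(29^3) = 29^2·(29−1) = 841·28 = 23548.
Since φ is multiplicative, φ(536558) = 1 · 10 · 23548 = 235480.

235480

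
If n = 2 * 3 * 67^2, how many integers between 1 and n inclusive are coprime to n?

8844

φ(2) = 2 − 1 = 1.
φ(3) = 3 − 1 = 2.
φ(67^2) = 67^1·(67−1) = 67·66 = 4422.
Since φ is multiplicative, φ(26934) = 1 · 2 · 4422 = 8844.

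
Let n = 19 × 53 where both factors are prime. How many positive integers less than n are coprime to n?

936

φ(1007) = 1007 · (1 − 1/19) · (1 − 1/53)
       = 1007 · 936/1007 = 936.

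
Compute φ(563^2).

φ(563^2) = 563^1·(563−1) = 563·562 = 316406.

316406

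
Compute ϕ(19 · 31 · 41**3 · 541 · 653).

12783883968000

φ(14340929847037) = 14340929847037 · (1 − 1/19) · (1 − 1/31) · (1 − 1/41) · (1 − 1/541) · (1 − 1/653)
       = 14340929847037 · 7604928000/8531189677 = 12783883968000.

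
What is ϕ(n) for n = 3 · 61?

φ(183) = 183 · (1 − 1/3) · (1 − 1/61)
       = 183 · 120/183 = 120.

120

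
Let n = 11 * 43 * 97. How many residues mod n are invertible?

φ(45881) = 45881 · (1 − 1/11) · (1 − 1/43) · (1 − 1/97)
       = 45881 · 40320/45881 = 40320.

40320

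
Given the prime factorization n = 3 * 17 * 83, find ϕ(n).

φ(3) = 3 − 1 = 2.
φ(17) = 17 − 1 = 16.
φ(83) = 83 − 1 = 82.
φ(4233) = 2 × 16 × 82 = 2624.

2624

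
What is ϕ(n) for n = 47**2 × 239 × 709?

364305648

φ(374317259) = 374317259 · (1 − 1/47) · (1 − 1/239) · (1 − 1/709)
       = 374317259 · 7751184/7964197 = 364305648.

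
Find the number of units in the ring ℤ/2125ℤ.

1600

Prime factorization: 2125 = 5^3 × 17.
φ(2125) = 2125 · (1 − 1/5) · (1 − 1/17)
       = 2125 · 64/85 = 1600.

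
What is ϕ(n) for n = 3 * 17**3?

9248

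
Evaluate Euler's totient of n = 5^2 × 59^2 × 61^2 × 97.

24047078400

φ(5^2) = 5^2 − 5^1 = 25 − 5 = 20.
φ(59^2) = 59^1·(59−1) = 59·58 = 3422.
φ(61^2) = 61^1·(61−1) = 61·60 = 3660.
φ(97) = 97 − 1 = 96.
Since φ is multiplicative, φ(31410542425) = 20 · 3422 · 3660 · 96 = 24047078400.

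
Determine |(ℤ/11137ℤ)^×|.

11137 = 7 · 37 · 43.
φ(7) = 7 − 1 = 6.
φ(37) = 37 − 1 = 36.
φ(43) = 43 − 1 = 42.
Multiply: 6 · 36 · 42 = 9072.

9072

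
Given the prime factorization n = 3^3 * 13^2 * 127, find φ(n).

φ(3^3) = 3^3 − 3^2 = 27 − 9 = 18.
φ(13^2) = 13^2 − 13^1 = 169 − 13 = 156.
φ(127) = 127 − 1 = 126.
Since φ is multiplicative, φ(579501) = 18 · 156 · 126 = 353808.

353808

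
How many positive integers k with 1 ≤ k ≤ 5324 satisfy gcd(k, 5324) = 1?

2420

5324 = 2^2 * 11^3.
φ(5324) = 5324 · (1 − 1/2) · (1 − 1/11)
       = 5324 · 10/22 = 2420.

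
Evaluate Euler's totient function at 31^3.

28830

φ(29791) = 29791 · (1 − 1/31)
       = 29791 · 30/31 = 28830.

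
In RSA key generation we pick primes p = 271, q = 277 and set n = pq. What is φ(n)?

74520

φ(pq) = (p−1)(q−1) = 270 · 276 = 74520.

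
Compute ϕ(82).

Factor 82: 82 = 2 · 41.
φ(82) = 82 · (1 − 1/2) · (1 − 1/41)
       = 82 · 40/82 = 40.

40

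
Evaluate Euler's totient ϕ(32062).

32062 = 2 · 17 · 23 · 41.
φ(32062) = 32062 · (1 − 1/2) · (1 − 1/17) · (1 − 1/23) · (1 − 1/41)
       = 32062 · 14080/32062 = 14080.

14080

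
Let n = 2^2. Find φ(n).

φ(4) = 4 · (1 − 1/2)
       = 4 · 1/2 = 2.

2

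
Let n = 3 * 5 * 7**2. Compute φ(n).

336

φ(3) = 3 − 1 = 2.
φ(5) = 5 − 1 = 4.
φ(7^2) = 7^1·(7−1) = 7·6 = 42.
φ(735) = 2 × 4 × 42 = 336.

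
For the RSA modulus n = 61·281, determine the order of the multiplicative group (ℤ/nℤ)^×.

φ(61) = 61 − 1 = 60.
φ(281) = 281 − 1 = 280.
Multiply: 60 · 280 = 16800.

16800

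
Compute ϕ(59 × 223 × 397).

φ(59) = 59 − 1 = 58.
φ(223) = 223 − 1 = 222.
φ(397) = 397 − 1 = 396.
Multiply: 58 · 222 · 396 = 5098896.

5098896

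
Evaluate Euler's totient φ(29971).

26880

Factor 29971: 29971 = 17 · 41 · 43.
φ(29971) = 29971 · (1 − 1/17) · (1 − 1/41) · (1 − 1/43)
       = 29971 · 26880/29971 = 26880.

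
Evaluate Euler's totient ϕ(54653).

50400

First factor: 54653 = 31 · 41 · 43.
φ(54653) = 54653 · (1 − 1/31) · (1 − 1/41) · (1 − 1/43)
       = 54653 · 50400/54653 = 50400.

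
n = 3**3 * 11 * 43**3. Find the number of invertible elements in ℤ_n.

13978440

φ(23613579) = 23613579 · (1 − 1/3) · (1 − 1/11) · (1 − 1/43)
       = 23613579 · 840/1419 = 13978440.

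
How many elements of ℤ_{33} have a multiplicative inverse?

33 = 3 · 11.
φ(33) = 33 · (1 − 1/3) · (1 − 1/11)
       = 33 · 20/33 = 20.

20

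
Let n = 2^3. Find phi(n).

φ(2^3) = 2^2·(2−1) = 4·1 = 4.

4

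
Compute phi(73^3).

383688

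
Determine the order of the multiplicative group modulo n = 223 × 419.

φ(223) = 223 − 1 = 222.
φ(419) = 419 − 1 = 418.
φ(93437) = 222 × 418 = 92796.

92796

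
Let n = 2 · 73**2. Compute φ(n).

5256

φ(10658) = 10658 · (1 − 1/2) · (1 − 1/73)
       = 10658 · 72/146 = 5256.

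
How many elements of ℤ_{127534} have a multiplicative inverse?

52800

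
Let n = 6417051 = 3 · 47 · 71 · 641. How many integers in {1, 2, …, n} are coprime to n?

φ(6417051) = 6417051 · (1 − 1/3) · (1 − 1/47) · (1 − 1/71) · (1 − 1/641)
       = 6417051 · 4121600/6417051 = 4121600.

4121600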